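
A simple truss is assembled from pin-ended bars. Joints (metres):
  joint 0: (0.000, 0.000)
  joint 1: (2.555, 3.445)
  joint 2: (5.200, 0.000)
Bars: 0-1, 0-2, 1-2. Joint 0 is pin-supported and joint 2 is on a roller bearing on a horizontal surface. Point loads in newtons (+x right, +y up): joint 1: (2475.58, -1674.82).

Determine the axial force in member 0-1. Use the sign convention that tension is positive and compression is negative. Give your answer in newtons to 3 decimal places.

N=3 nodes, M=3 members, R=3 reactions → 2N=6, M+R=6
member 0 (0-1): L=4.2891, (cx,cy)=(0.5957,0.8032)
member 1 (0-2): L=5.2000, (cx,cy)=(1.0000,0.0000)
member 2 (1-2): L=4.3433, (cx,cy)=(0.6090,-0.7932)
solve A·x = −loads:
  F[0-1] = +981.2777 N (tension)
  F[0-2] = +1891.0315 N (tension)
  F[1-2] = -3105.2070 N (compression)
  Rx@0 = -2475.5800 N
  Ry@0 = -788.1681 N
  Ry@2 = +2462.9881 N

981.278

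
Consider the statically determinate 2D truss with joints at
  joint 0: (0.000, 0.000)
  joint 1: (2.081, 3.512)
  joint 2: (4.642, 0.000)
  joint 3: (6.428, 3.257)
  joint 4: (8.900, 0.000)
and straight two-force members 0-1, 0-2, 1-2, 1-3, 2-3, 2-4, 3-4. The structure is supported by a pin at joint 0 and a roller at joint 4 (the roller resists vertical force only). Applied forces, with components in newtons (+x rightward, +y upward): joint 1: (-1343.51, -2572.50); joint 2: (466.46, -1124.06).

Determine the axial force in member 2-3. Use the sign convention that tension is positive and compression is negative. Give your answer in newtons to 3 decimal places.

694.282

N=5 nodes, M=7 members, R=3 reactions → 2N=10, M+R=10
member 0 (0-1): L=4.0822, (cx,cy)=(0.5098,0.8603)
member 1 (0-2): L=4.6420, (cx,cy)=(1.0000,0.0000)
member 2 (1-2): L=4.3466, (cx,cy)=(0.5892,-0.8080)
member 3 (1-3): L=4.3545, (cx,cy)=(0.9983,-0.0586)
member 4 (2-3): L=3.7145, (cx,cy)=(0.4808,0.8768)
member 5 (2-4): L=4.2580, (cx,cy)=(1.0000,0.0000)
member 6 (3-4): L=4.0889, (cx,cy)=(0.6046,-0.7966)
solve A·x = −loads:
  F[0-1] = -3532.3676 N (compression)
  F[0-2] = +923.6408 N (tension)
  F[1-2] = +637.7530 N (tension)
  F[1-3] = -834.3750 N (compression)
  F[2-3] = +694.2817 N (tension)
  F[2-4] = +499.1238 N (tension)
  F[3-4] = -825.5868 N (compression)
  Rx@0 = +877.0500 N
  Ry@0 = +3038.9362 N
  Ry@4 = +657.6238 N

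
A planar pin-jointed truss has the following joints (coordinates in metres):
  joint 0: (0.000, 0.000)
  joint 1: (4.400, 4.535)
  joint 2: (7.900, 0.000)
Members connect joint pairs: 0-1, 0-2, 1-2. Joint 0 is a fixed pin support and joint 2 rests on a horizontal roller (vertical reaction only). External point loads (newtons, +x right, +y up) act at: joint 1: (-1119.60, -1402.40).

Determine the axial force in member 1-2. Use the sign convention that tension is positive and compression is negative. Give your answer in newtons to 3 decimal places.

N=3 nodes, M=3 members, R=3 reactions → 2N=6, M+R=6
member 0 (0-1): L=6.3187, (cx,cy)=(0.6963,0.7177)
member 1 (0-2): L=7.9000, (cx,cy)=(1.0000,0.0000)
member 2 (1-2): L=5.7285, (cx,cy)=(0.6110,-0.7916)
solve A·x = −loads:
  F[0-1] = -1761.1932 N (compression)
  F[0-2] = +106.7955 N (tension)
  F[1-2] = -174.7951 N (compression)
  Rx@0 = +1119.6000 N
  Ry@0 = +1264.0235 N
  Ry@2 = +138.3765 N

-174.795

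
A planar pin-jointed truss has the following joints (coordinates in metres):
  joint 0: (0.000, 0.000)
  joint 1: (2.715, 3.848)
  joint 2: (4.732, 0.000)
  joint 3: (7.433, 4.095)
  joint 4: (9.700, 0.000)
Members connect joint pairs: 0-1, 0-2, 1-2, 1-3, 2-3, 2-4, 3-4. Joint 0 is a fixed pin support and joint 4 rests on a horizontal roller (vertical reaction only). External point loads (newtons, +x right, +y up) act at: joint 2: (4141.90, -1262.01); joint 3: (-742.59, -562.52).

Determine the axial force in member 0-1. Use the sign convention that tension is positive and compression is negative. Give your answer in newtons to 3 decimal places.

N=5 nodes, M=7 members, R=3 reactions → 2N=10, M+R=10
member 0 (0-1): L=4.7094, (cx,cy)=(0.5765,0.8171)
member 1 (0-2): L=4.7320, (cx,cy)=(1.0000,0.0000)
member 2 (1-2): L=4.3446, (cx,cy)=(0.4643,-0.8857)
member 3 (1-3): L=4.7245, (cx,cy)=(0.9986,0.0523)
member 4 (2-3): L=4.9056, (cx,cy)=(0.5506,0.8348)
member 5 (2-4): L=4.9680, (cx,cy)=(1.0000,0.0000)
member 6 (3-4): L=4.6806, (cx,cy)=(0.4843,-0.8749)
solve A·x = −loads:
  F[0-1] = -1335.6156 N (compression)
  F[0-2] = +4169.3032 N (tension)
  F[1-2] = +1154.9473 N (tension)
  F[1-3] = -1307.9737 N (compression)
  F[2-3] = +286.3934 N (tension)
  F[2-4] = +405.9065 N (tension)
  F[3-4] = -838.0673 N (compression)
  Rx@0 = -3399.3100 N
  Ry@0 = +1091.3201 N
  Ry@4 = +733.2099 N

-1335.616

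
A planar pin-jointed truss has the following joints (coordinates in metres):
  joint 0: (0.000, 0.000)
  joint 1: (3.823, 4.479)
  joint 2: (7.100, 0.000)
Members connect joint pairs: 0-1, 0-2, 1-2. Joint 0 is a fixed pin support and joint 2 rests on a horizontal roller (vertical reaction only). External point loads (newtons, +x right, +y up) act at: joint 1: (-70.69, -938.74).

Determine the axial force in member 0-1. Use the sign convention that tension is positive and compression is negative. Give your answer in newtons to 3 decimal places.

-628.271

N=3 nodes, M=3 members, R=3 reactions → 2N=6, M+R=6
member 0 (0-1): L=5.8887, (cx,cy)=(0.6492,0.7606)
member 1 (0-2): L=7.1000, (cx,cy)=(1.0000,0.0000)
member 2 (1-2): L=5.5498, (cx,cy)=(0.5905,-0.8071)
solve A·x = −loads:
  F[0-1] = -628.2714 N (compression)
  F[0-2] = +337.1899 N (tension)
  F[1-2] = -571.0507 N (compression)
  Rx@0 = +70.6900 N
  Ry@0 = +477.8692 N
  Ry@2 = +460.8708 N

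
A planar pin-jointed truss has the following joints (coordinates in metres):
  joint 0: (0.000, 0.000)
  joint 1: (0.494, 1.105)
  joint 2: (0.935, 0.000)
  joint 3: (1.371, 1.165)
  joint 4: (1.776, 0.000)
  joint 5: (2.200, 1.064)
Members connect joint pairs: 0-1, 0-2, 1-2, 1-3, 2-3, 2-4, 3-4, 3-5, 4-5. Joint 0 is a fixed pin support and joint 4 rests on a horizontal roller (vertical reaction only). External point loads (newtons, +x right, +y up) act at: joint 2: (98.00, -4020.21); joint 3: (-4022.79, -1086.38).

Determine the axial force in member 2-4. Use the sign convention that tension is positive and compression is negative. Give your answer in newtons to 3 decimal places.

N=6 nodes, M=9 members, R=3 reactions → 2N=12, M+R=12
member 0 (0-1): L=1.2104, (cx,cy)=(0.4081,0.9129)
member 1 (0-2): L=0.9350, (cx,cy)=(1.0000,0.0000)
member 2 (1-2): L=1.1898, (cx,cy)=(0.3707,-0.9288)
member 3 (1-3): L=0.8791, (cx,cy)=(0.9977,0.0683)
member 4 (2-3): L=1.2439, (cx,cy)=(0.3505,0.9366)
member 5 (2-4): L=0.8410, (cx,cy)=(1.0000,0.0000)
member 6 (3-4): L=1.2334, (cx,cy)=(0.3284,-0.9446)
member 7 (3-5): L=0.8351, (cx,cy)=(0.9927,-0.1209)
member 8 (4-5): L=1.1454, (cx,cy)=(0.3702,0.9290)
solve A·x = −loads:
  F[0-1] = -5247.1822 N (compression)
  F[0-2] = -1783.2547 N (compression)
  F[1-2] = +4867.0366 N (tension)
  F[1-3] = -3954.8033 N (compression)
  F[2-3] = -534.0066 N (compression)
  F[2-4] = +109.9631 N (tension)
  F[3-4] = -334.8823 N (compression)
  F[3-5] = -0.0000 N (compression)
  F[4-5] = +0.0000 N (tension)
  Rx@0 = +3924.7900 N
  Ry@0 = +4790.2764 N
  Ry@4 = +316.3136 N

109.963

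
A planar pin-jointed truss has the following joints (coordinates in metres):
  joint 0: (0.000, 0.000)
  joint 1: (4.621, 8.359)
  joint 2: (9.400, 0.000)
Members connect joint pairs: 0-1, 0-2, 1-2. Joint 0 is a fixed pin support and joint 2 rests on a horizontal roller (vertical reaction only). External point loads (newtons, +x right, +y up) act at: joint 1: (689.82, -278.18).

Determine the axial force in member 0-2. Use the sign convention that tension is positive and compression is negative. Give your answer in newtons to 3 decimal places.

428.891

N=3 nodes, M=3 members, R=3 reactions → 2N=6, M+R=6
member 0 (0-1): L=9.5513, (cx,cy)=(0.4838,0.8752)
member 1 (0-2): L=9.4000, (cx,cy)=(1.0000,0.0000)
member 2 (1-2): L=9.6287, (cx,cy)=(0.4963,-0.8681)
solve A·x = −loads:
  F[0-1] = +539.3201 N (tension)
  F[0-2] = +428.8912 N (tension)
  F[1-2] = -864.1267 N (compression)
  Rx@0 = -689.8200 N
  Ry@0 = -471.9982 N
  Ry@2 = +750.1782 N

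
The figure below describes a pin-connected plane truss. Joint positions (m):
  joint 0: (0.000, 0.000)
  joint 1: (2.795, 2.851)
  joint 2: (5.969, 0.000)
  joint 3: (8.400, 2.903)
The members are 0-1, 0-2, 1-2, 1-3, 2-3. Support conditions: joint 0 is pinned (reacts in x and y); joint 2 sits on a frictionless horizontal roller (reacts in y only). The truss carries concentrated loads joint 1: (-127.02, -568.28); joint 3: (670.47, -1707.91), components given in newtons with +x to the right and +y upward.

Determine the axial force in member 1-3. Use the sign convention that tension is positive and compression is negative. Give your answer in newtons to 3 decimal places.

N=4 nodes, M=5 members, R=3 reactions → 2N=8, M+R=8
member 0 (0-1): L=3.9925, (cx,cy)=(0.7001,0.7141)
member 1 (0-2): L=5.9690, (cx,cy)=(1.0000,0.0000)
member 2 (1-2): L=4.2664, (cx,cy)=(0.7439,-0.6682)
member 3 (1-3): L=5.6052, (cx,cy)=(1.0000,0.0093)
member 4 (2-3): L=3.7864, (cx,cy)=(0.6420,0.7667)
solve A·x = −loads:
  F[0-1] = +922.5959 N (tension)
  F[0-2] = -102.4215 N (compression)
  F[1-2] = -1806.9134 N (compression)
  F[1-3] = +2117.2294 N (tension)
  F[2-3] = -2253.2828 N (compression)
  Rx@0 = -543.4500 N
  Ry@0 = -658.8120 N
  Ry@2 = +2935.0020 N

2117.229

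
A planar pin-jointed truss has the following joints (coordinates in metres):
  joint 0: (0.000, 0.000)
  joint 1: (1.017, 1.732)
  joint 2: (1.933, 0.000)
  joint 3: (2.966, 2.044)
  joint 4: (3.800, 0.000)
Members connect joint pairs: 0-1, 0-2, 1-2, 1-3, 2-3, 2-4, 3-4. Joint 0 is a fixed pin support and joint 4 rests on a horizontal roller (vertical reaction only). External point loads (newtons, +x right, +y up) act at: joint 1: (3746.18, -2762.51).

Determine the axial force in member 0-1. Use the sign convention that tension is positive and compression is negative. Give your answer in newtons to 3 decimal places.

N=5 nodes, M=7 members, R=3 reactions → 2N=10, M+R=10
member 0 (0-1): L=2.0085, (cx,cy)=(0.5063,0.8623)
member 1 (0-2): L=1.9330, (cx,cy)=(1.0000,0.0000)
member 2 (1-2): L=1.9593, (cx,cy)=(0.4675,-0.8840)
member 3 (1-3): L=1.9738, (cx,cy)=(0.9874,0.1581)
member 4 (2-3): L=2.2902, (cx,cy)=(0.4511,0.8925)
member 5 (2-4): L=1.8670, (cx,cy)=(1.0000,0.0000)
member 6 (3-4): L=2.2076, (cx,cy)=(0.3778,-0.9259)
solve A·x = −loads:
  F[0-1] = -366.1074 N (compression)
  F[0-2] = +3931.5568 N (tension)
  F[1-2] = -3208.2708 N (compression)
  F[1-3] = -2462.6102 N (compression)
  F[2-3] = +3177.6754 N (tension)
  F[2-4] = +998.3536 N (tension)
  F[3-4] = -2642.6429 N (compression)
  Rx@0 = -3746.1800 N
  Ry@0 = +315.7057 N
  Ry@4 = +2446.8043 N

-366.107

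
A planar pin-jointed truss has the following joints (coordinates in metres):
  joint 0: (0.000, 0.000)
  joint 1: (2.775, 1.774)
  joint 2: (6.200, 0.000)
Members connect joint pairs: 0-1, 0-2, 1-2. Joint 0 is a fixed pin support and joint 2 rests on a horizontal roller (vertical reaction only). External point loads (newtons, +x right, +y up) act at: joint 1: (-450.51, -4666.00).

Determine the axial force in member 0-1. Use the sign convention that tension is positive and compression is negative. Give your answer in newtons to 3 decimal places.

-5024.838

N=3 nodes, M=3 members, R=3 reactions → 2N=6, M+R=6
member 0 (0-1): L=3.2936, (cx,cy)=(0.8425,0.5386)
member 1 (0-2): L=6.2000, (cx,cy)=(1.0000,0.0000)
member 2 (1-2): L=3.8572, (cx,cy)=(0.8880,-0.4599)
solve A·x = −loads:
  F[0-1] = -5024.8384 N (compression)
  F[0-2] = +3783.1525 N (tension)
  F[1-2] = -4260.5060 N (compression)
  Rx@0 = +450.5100 N
  Ry@0 = +2706.4927 N
  Ry@2 = +1959.5073 N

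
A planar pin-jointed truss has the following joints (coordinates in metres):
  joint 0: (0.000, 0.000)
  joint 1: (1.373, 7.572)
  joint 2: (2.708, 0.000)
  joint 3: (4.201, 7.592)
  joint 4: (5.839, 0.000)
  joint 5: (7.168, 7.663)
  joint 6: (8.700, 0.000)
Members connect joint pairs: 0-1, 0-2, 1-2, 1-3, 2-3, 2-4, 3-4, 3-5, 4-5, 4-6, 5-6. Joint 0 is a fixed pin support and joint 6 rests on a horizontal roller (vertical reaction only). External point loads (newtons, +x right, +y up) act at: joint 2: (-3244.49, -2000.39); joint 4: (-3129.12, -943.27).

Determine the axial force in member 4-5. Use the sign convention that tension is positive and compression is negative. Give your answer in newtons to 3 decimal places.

N=7 nodes, M=11 members, R=3 reactions → 2N=14, M+R=14
member 0 (0-1): L=7.6955, (cx,cy)=(0.1784,0.9840)
member 1 (0-2): L=2.7080, (cx,cy)=(1.0000,0.0000)
member 2 (1-2): L=7.6888, (cx,cy)=(0.1736,-0.9848)
member 3 (1-3): L=2.8281, (cx,cy)=(1.0000,0.0071)
member 4 (2-3): L=7.7374, (cx,cy)=(0.1930,0.9812)
member 5 (2-4): L=3.1310, (cx,cy)=(1.0000,0.0000)
member 6 (3-4): L=7.7667, (cx,cy)=(0.2109,-0.9775)
member 7 (3-5): L=2.9678, (cx,cy)=(0.9997,0.0239)
member 8 (4-5): L=7.7774, (cx,cy)=(0.1709,0.9853)
member 9 (4-6): L=2.8610, (cx,cy)=(1.0000,0.0000)
member 10 (5-6): L=7.8146, (cx,cy)=(0.1960,-0.9806)
solve A·x = −loads:
  F[0-1] = -1715.4592 N (compression)
  F[0-2] = -6067.5436 N (compression)
  F[1-2] = +1709.6385 N (tension)
  F[1-3] = -602.9251 N (compression)
  F[2-3] = +322.7852 N (tension)
  F[2-4] = -2588.4941 N (compression)
  F[3-4] = -331.1698 N (compression)
  F[3-5] = -470.9167 N (compression)
  F[4-5] = +1285.9043 N (tension)
  F[4-6] = +251.0467 N (tension)
  F[5-6] = -1280.5742 N (compression)
  Rx@0 = +6373.6100 N
  Ry@0 = +1687.9348 N
  Ry@6 = +1255.7252 N

1285.904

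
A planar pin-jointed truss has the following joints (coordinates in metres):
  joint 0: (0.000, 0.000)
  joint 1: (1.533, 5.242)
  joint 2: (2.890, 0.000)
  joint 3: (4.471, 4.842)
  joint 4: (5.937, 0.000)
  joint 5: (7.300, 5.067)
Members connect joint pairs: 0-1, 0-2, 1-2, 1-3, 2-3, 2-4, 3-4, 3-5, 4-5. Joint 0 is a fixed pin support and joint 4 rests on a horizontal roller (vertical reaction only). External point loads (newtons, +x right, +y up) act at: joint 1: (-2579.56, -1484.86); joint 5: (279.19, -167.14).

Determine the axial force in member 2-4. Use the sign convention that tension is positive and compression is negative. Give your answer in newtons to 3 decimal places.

-549.759

N=6 nodes, M=9 members, R=3 reactions → 2N=12, M+R=12
member 0 (0-1): L=5.4616, (cx,cy)=(0.2807,0.9598)
member 1 (0-2): L=2.8900, (cx,cy)=(1.0000,0.0000)
member 2 (1-2): L=5.4148, (cx,cy)=(0.2506,-0.9681)
member 3 (1-3): L=2.9651, (cx,cy)=(0.9909,-0.1349)
member 4 (2-3): L=5.0936, (cx,cy)=(0.3104,0.9506)
member 5 (2-4): L=3.0470, (cx,cy)=(1.0000,0.0000)
member 6 (3-4): L=5.0591, (cx,cy)=(0.2898,-0.9571)
member 7 (3-5): L=2.8379, (cx,cy)=(0.9969,0.0793)
member 8 (4-5): L=5.2471, (cx,cy)=(0.2598,0.9657)
solve A·x = −loads:
  F[0-1] = -3232.3373 N (compression)
  F[0-2] = -1393.0886 N (compression)
  F[1-2] = +1488.1205 N (tension)
  F[1-3] = +1311.3283 N (tension)
  F[2-3] = -1515.4831 N (compression)
  F[2-4] = -549.7591 N (compression)
  F[3-4] = +1717.5715 N (tension)
  F[3-5] = +332.2824 N (tension)
  F[4-5] = -200.3622 N (compression)
  Rx@0 = +2300.3700 N
  Ry@0 = +3102.3934 N
  Ry@4 = -1450.3934 N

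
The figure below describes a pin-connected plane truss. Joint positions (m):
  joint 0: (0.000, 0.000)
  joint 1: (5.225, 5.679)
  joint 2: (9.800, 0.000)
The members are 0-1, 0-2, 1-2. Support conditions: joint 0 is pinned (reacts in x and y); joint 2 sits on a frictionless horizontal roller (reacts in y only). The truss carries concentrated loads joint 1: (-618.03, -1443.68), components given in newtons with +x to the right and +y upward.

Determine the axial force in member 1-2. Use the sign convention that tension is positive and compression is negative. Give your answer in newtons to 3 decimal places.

-528.516

N=3 nodes, M=3 members, R=3 reactions → 2N=6, M+R=6
member 0 (0-1): L=7.7170, (cx,cy)=(0.6771,0.7359)
member 1 (0-2): L=9.8000, (cx,cy)=(1.0000,0.0000)
member 2 (1-2): L=7.2926, (cx,cy)=(0.6274,-0.7787)
solve A·x = −loads:
  F[0-1] = -1402.4873 N (compression)
  F[0-2] = +331.5647 N (tension)
  F[1-2] = -528.5160 N (compression)
  Rx@0 = +618.0300 N
  Ry@0 = +1032.1049 N
  Ry@2 = +411.5751 N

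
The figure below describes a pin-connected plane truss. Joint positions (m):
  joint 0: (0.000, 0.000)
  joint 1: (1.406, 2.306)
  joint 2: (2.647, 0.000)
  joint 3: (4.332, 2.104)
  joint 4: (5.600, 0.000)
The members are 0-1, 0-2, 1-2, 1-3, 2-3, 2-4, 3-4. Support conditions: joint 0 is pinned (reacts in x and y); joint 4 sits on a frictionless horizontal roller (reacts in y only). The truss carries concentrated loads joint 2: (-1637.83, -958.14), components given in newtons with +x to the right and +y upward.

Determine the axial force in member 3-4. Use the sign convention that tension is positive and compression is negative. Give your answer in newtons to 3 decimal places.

-528.780

N=5 nodes, M=7 members, R=3 reactions → 2N=10, M+R=10
member 0 (0-1): L=2.7008, (cx,cy)=(0.5206,0.8538)
member 1 (0-2): L=2.6470, (cx,cy)=(1.0000,0.0000)
member 2 (1-2): L=2.6187, (cx,cy)=(0.4739,-0.8806)
member 3 (1-3): L=2.9330, (cx,cy)=(0.9976,-0.0689)
member 4 (2-3): L=2.6956, (cx,cy)=(0.6251,0.7805)
member 5 (2-4): L=2.9530, (cx,cy)=(1.0000,0.0000)
member 6 (3-4): L=2.4566, (cx,cy)=(0.5162,-0.8565)
solve A·x = −loads:
  F[0-1] = -591.7551 N (compression)
  F[0-2] = -1329.7735 N (compression)
  F[1-2] = +620.9886 N (tension)
  F[1-3] = -603.7735 N (compression)
  F[2-3] = +526.9524 N (tension)
  F[2-4] = +272.9408 N (tension)
  F[3-4] = -528.7798 N (compression)
  Rx@0 = +1637.8300 N
  Ry@0 = +505.2478 N
  Ry@4 = +452.8922 N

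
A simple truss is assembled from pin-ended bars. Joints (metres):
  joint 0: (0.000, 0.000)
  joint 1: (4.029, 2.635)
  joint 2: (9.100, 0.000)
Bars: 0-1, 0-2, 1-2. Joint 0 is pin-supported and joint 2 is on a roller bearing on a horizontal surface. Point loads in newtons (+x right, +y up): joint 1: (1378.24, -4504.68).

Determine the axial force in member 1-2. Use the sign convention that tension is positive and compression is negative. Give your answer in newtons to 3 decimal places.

-5191.020

N=3 nodes, M=3 members, R=3 reactions → 2N=6, M+R=6
member 0 (0-1): L=4.8142, (cx,cy)=(0.8369,0.5473)
member 1 (0-2): L=9.1000, (cx,cy)=(1.0000,0.0000)
member 2 (1-2): L=5.7147, (cx,cy)=(0.8874,-0.4611)
solve A·x = −loads:
  F[0-1] = -3857.0983 N (compression)
  F[0-2] = +4606.2741 N (tension)
  F[1-2] = -5191.0203 N (compression)
  Rx@0 = -1378.2400 N
  Ry@0 = +2111.1615 N
  Ry@2 = +2393.5185 N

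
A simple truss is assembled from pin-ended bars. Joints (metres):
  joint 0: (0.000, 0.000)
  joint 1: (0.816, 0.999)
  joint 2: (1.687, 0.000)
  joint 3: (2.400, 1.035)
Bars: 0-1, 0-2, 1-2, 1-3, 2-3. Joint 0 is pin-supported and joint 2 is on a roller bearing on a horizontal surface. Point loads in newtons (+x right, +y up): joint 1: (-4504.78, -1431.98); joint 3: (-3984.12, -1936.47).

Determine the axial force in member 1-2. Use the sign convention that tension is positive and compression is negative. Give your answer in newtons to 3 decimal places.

N=4 nodes, M=5 members, R=3 reactions → 2N=8, M+R=8
member 0 (0-1): L=1.2899, (cx,cy)=(0.6326,0.7745)
member 1 (0-2): L=1.6870, (cx,cy)=(1.0000,0.0000)
member 2 (1-2): L=1.3254, (cx,cy)=(0.6572,-0.7537)
member 3 (1-3): L=1.5844, (cx,cy)=(0.9997,0.0227)
member 4 (2-3): L=1.2568, (cx,cy)=(0.5673,0.8235)
solve A·x = −loads:
  F[0-1] = -6498.3801 N (compression)
  F[0-2] = -4377.9966 N (compression)
  F[1-2] = +4696.1121 N (tension)
  F[1-3] = -2692.9541 N (compression)
  F[2-3] = -2277.1888 N (compression)
  Rx@0 = +8488.9000 N
  Ry@0 = +5032.8340 N
  Ry@2 = -1664.3840 N

4696.112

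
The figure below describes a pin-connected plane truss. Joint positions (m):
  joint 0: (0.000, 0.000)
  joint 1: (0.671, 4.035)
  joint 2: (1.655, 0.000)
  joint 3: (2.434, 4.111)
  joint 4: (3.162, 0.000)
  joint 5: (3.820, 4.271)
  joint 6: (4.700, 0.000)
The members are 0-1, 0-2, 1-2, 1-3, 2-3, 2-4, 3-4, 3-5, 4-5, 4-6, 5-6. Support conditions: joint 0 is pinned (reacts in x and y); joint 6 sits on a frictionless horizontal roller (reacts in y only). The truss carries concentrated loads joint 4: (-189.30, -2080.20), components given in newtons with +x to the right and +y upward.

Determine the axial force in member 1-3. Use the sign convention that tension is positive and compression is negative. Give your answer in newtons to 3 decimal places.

-276.554

N=7 nodes, M=11 members, R=3 reactions → 2N=14, M+R=14
member 0 (0-1): L=4.0904, (cx,cy)=(0.1640,0.9865)
member 1 (0-2): L=1.6550, (cx,cy)=(1.0000,0.0000)
member 2 (1-2): L=4.1532, (cx,cy)=(0.2369,-0.9715)
member 3 (1-3): L=1.7646, (cx,cy)=(0.9991,0.0431)
member 4 (2-3): L=4.1842, (cx,cy)=(0.1862,0.9825)
member 5 (2-4): L=1.5070, (cx,cy)=(1.0000,0.0000)
member 6 (3-4): L=4.1750, (cx,cy)=(0.1744,-0.9847)
member 7 (3-5): L=1.3952, (cx,cy)=(0.9934,0.1147)
member 8 (4-5): L=4.3214, (cx,cy)=(0.1523,0.9883)
member 9 (4-6): L=1.5380, (cx,cy)=(1.0000,0.0000)
member 10 (5-6): L=4.3607, (cx,cy)=(0.2018,-0.9794)
solve A·x = −loads:
  F[0-1] = -690.0603 N (compression)
  F[0-2] = -76.1010 N (compression)
  F[1-2] = +688.4014 N (tension)
  F[1-3] = -276.5537 N (compression)
  F[2-3] = -680.7030 N (compression)
  F[2-4] = +213.7293 N (tension)
  F[3-4] = +631.1511 N (tension)
  F[3-5] = -516.4924 N (compression)
  F[4-5] = +1475.9283 N (tension)
  F[4-6] = +288.3515 N (tension)
  F[5-6] = -1428.8851 N (compression)
  Rx@0 = +189.3000 N
  Ry@0 = +680.7123 N
  Ry@6 = +1399.4877 N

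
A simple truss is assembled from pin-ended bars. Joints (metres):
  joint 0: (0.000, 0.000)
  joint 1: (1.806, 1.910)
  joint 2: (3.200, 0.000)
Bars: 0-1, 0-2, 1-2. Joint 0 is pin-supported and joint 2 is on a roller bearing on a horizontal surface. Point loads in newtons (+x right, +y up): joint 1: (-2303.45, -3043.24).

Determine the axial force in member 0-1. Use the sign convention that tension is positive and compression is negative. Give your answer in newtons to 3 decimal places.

N=3 nodes, M=3 members, R=3 reactions → 2N=6, M+R=6
member 0 (0-1): L=2.6286, (cx,cy)=(0.6870,0.7266)
member 1 (0-2): L=3.2000, (cx,cy)=(1.0000,0.0000)
member 2 (1-2): L=2.3646, (cx,cy)=(0.5895,-0.8077)
solve A·x = −loads:
  F[0-1] = -3716.6778 N (compression)
  F[0-2] = +250.0857 N (tension)
  F[1-2] = -424.2129 N (compression)
  Rx@0 = +2303.4500 N
  Ry@0 = +2700.5831 N
  Ry@2 = +342.6569 N

-3716.678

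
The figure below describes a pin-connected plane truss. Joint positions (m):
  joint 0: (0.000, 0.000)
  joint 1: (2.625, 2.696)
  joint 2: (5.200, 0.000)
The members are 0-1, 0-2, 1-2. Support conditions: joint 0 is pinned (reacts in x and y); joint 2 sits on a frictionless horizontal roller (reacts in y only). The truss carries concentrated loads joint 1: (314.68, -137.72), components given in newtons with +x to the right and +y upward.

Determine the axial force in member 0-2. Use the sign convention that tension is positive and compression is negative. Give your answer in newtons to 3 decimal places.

N=3 nodes, M=3 members, R=3 reactions → 2N=6, M+R=6
member 0 (0-1): L=3.7629, (cx,cy)=(0.6976,0.7165)
member 1 (0-2): L=5.2000, (cx,cy)=(1.0000,0.0000)
member 2 (1-2): L=3.7281, (cx,cy)=(0.6907,-0.7231)
solve A·x = −loads:
  F[0-1] = +132.5254 N (tension)
  F[0-2] = +222.2290 N (tension)
  F[1-2] = -321.7480 N (compression)
  Rx@0 = -314.6800 N
  Ry@0 = -94.9516 N
  Ry@2 = +232.6716 N

222.229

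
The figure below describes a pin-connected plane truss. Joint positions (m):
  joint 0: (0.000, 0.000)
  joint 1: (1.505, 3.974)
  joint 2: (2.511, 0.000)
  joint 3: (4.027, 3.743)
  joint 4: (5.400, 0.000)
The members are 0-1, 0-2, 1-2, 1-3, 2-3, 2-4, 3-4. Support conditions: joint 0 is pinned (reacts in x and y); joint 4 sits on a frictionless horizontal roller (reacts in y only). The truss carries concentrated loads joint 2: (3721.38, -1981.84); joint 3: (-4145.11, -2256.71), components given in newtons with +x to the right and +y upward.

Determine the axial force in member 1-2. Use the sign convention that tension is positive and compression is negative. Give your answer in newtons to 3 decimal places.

4924.894

N=5 nodes, M=7 members, R=3 reactions → 2N=10, M+R=10
member 0 (0-1): L=4.2494, (cx,cy)=(0.3542,0.9352)
member 1 (0-2): L=2.5110, (cx,cy)=(1.0000,0.0000)
member 2 (1-2): L=4.0994, (cx,cy)=(0.2454,-0.9694)
member 3 (1-3): L=2.5326, (cx,cy)=(0.9958,-0.0912)
member 4 (2-3): L=4.0384, (cx,cy)=(0.3754,0.9269)
member 5 (2-4): L=2.8890, (cx,cy)=(1.0000,0.0000)
member 6 (3-4): L=3.9869, (cx,cy)=(0.3444,-0.9388)
solve A·x = −loads:
  F[0-1] = -4819.6437 N (compression)
  F[0-2] = +1283.2176 N (tension)
  F[1-2] = +4924.8943 N (tension)
  F[1-3] = -2927.7430 N (compression)
  F[2-3] = -3012.8031 N (compression)
  F[2-4] = -98.5637 N (compression)
  F[3-4] = +286.2063 N (tension)
  Rx@0 = +423.7300 N
  Ry@0 = +4507.2491 N
  Ry@4 = -268.6991 N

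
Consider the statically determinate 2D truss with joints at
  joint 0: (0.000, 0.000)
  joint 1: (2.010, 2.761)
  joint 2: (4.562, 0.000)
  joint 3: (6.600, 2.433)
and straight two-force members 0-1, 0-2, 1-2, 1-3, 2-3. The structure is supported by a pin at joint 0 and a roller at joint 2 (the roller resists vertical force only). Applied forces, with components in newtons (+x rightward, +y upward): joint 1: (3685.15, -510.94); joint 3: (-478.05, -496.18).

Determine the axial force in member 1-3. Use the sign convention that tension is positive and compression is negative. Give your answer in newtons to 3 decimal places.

N=4 nodes, M=5 members, R=3 reactions → 2N=8, M+R=8
member 0 (0-1): L=3.4151, (cx,cy)=(0.5886,0.8085)
member 1 (0-2): L=4.5620, (cx,cy)=(1.0000,0.0000)
member 2 (1-2): L=3.7598, (cx,cy)=(0.6788,-0.7344)
member 3 (1-3): L=4.6017, (cx,cy)=(0.9975,-0.0713)
member 4 (2-3): L=3.1738, (cx,cy)=(0.6421,0.7666)
solve A·x = −loads:
  F[0-1] = +2364.0096 N (tension)
  F[0-2] = +1815.7511 N (tension)
  F[1-2] = -3292.5948 N (compression)
  F[1-3] = -59.0499 N (compression)
  F[2-3] = -652.7450 N (compression)
  Rx@0 = -3207.1000 N
  Ry@0 = -1911.2011 N
  Ry@2 = +2918.3211 N

-59.050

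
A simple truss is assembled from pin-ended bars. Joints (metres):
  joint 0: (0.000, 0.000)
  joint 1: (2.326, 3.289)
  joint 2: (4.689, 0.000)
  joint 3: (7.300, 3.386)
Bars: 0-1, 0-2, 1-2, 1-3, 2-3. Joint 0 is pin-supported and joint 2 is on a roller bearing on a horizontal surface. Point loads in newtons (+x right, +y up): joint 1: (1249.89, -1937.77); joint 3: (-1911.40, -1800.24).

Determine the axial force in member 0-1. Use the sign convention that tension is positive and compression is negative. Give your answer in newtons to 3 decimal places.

-585.010

N=4 nodes, M=5 members, R=3 reactions → 2N=8, M+R=8
member 0 (0-1): L=4.0284, (cx,cy)=(0.5774,0.8165)
member 1 (0-2): L=4.6890, (cx,cy)=(1.0000,0.0000)
member 2 (1-2): L=4.0499, (cx,cy)=(0.5835,-0.8121)
member 3 (1-3): L=4.9749, (cx,cy)=(0.9998,0.0195)
member 4 (2-3): L=4.2758, (cx,cy)=(0.6106,0.7919)
solve A·x = −loads:
  F[0-1] = -585.0098 N (compression)
  F[0-2] = -323.7229 N (compression)
  F[1-2] = -1810.6647 N (compression)
  F[1-3] = -531.2945 N (compression)
  F[2-3] = -2260.2309 N (compression)
  Rx@0 = +661.5100 N
  Ry@0 = +477.6362 N
  Ry@2 = +3260.3738 N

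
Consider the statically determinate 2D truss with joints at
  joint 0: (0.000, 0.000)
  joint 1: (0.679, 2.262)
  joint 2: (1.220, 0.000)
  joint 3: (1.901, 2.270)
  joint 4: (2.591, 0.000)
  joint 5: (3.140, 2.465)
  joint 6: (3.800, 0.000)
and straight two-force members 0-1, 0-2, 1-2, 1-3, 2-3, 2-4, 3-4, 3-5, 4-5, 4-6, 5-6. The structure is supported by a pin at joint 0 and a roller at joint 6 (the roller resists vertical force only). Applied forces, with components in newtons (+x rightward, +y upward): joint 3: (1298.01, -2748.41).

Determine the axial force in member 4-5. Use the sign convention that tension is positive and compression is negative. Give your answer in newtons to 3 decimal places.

2379.236

N=7 nodes, M=11 members, R=3 reactions → 2N=14, M+R=14
member 0 (0-1): L=2.3617, (cx,cy)=(0.2875,0.9578)
member 1 (0-2): L=1.2200, (cx,cy)=(1.0000,0.0000)
member 2 (1-2): L=2.3258, (cx,cy)=(0.2326,-0.9726)
member 3 (1-3): L=1.2220, (cx,cy)=(1.0000,0.0065)
member 4 (2-3): L=2.3699, (cx,cy)=(0.2873,0.9578)
member 5 (2-4): L=1.3710, (cx,cy)=(1.0000,0.0000)
member 6 (3-4): L=2.3726, (cx,cy)=(0.2908,-0.9568)
member 7 (3-5): L=1.2543, (cx,cy)=(0.9878,0.1555)
member 8 (4-5): L=2.5254, (cx,cy)=(0.2174,0.9761)
member 9 (4-6): L=1.2090, (cx,cy)=(1.0000,0.0000)
member 10 (5-6): L=2.5518, (cx,cy)=(0.2586,-0.9660)
solve A·x = −loads:
  F[0-1] = -624.4563 N (compression)
  F[0-2] = +1477.5432 N (tension)
  F[1-2] = +612.7917 N (tension)
  F[1-3] = -322.0807 N (compression)
  F[2-3] = -622.2246 N (compression)
  F[2-4] = +1798.8787 N (tension)
  F[3-4] = -2427.2513 N (compression)
  F[3-5] = -1106.4242 N (compression)
  F[4-5] = +2379.2363 N (tension)
  F[4-6] = +575.7445 N (tension)
  F[5-6] = -2226.0618 N (compression)
  Rx@0 = -1298.0100 N
  Ry@0 = +598.0915 N
  Ry@6 = +2150.3184 N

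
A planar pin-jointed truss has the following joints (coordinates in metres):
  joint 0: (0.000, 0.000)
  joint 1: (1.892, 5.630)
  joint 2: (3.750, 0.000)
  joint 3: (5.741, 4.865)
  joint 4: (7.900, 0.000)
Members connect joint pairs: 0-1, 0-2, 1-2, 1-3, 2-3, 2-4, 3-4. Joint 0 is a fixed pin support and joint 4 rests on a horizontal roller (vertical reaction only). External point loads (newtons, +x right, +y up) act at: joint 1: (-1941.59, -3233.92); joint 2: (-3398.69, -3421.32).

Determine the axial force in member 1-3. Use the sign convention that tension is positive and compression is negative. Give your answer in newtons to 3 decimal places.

N=5 nodes, M=7 members, R=3 reactions → 2N=10, M+R=10
member 0 (0-1): L=5.9394, (cx,cy)=(0.3186,0.9479)
member 1 (0-2): L=3.7500, (cx,cy)=(1.0000,0.0000)
member 2 (1-2): L=5.9287, (cx,cy)=(0.3134,-0.9496)
member 3 (1-3): L=3.9243, (cx,cy)=(0.9808,-0.1949)
member 4 (2-3): L=5.2566, (cx,cy)=(0.3788,0.9255)
member 5 (2-4): L=4.1500, (cx,cy)=(1.0000,0.0000)
member 6 (3-4): L=5.3225, (cx,cy)=(0.4056,-0.9140)
solve A·x = −loads:
  F[0-1] = -5950.3607 N (compression)
  F[0-2] = -3444.7909 N (compression)
  F[1-2] = +2701.6823 N (tension)
  F[1-3] = -816.2460 N (compression)
  F[2-3] = +924.6277 N (tension)
  F[2-4] = +450.3756 N (tension)
  F[3-4] = -1110.3036 N (compression)
  Rx@0 = +5340.2800 N
  Ry@0 = +5640.3824 N
  Ry@4 = +1014.8576 N

-816.246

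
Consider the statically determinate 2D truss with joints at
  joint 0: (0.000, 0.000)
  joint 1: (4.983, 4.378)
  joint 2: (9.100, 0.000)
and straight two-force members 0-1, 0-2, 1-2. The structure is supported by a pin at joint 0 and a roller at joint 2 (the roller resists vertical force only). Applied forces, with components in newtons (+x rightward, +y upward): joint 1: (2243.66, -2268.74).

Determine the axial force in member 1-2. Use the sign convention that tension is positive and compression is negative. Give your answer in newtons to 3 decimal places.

-3187.072

N=3 nodes, M=3 members, R=3 reactions → 2N=6, M+R=6
member 0 (0-1): L=6.6330, (cx,cy)=(0.7512,0.6600)
member 1 (0-2): L=9.1000, (cx,cy)=(1.0000,0.0000)
member 2 (1-2): L=6.0097, (cx,cy)=(0.6851,-0.7285)
solve A·x = −loads:
  F[0-1] = +80.3062 N (tension)
  F[0-2] = +2183.3308 N (tension)
  F[1-2] = -3187.0724 N (compression)
  Rx@0 = -2243.6600 N
  Ry@0 = -53.0045 N
  Ry@2 = +2321.7445 N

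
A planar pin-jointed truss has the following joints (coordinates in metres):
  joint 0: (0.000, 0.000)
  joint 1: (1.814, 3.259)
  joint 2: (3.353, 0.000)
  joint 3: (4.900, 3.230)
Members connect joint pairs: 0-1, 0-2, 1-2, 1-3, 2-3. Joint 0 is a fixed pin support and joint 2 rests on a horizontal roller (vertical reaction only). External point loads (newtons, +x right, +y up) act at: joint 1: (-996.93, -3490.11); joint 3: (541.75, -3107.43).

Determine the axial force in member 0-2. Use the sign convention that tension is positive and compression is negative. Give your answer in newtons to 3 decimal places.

N=4 nodes, M=5 members, R=3 reactions → 2N=8, M+R=8
member 0 (0-1): L=3.7298, (cx,cy)=(0.4863,0.8738)
member 1 (0-2): L=3.3530, (cx,cy)=(1.0000,0.0000)
member 2 (1-2): L=3.6041, (cx,cy)=(0.4270,-0.9042)
member 3 (1-3): L=3.0861, (cx,cy)=(1.0000,-0.0094)
member 4 (2-3): L=3.5814, (cx,cy)=(0.4320,0.9019)
solve A·x = −loads:
  F[0-1] = -704.2372 N (compression)
  F[0-2] = -112.6753 N (compression)
  F[1-2] = -3200.1963 N (compression)
  F[1-3] = +2021.0388 N (tension)
  F[2-3] = -3424.3954 N (compression)
  Rx@0 = +455.1800 N
  Ry@0 = +615.3377 N
  Ry@2 = +5982.2023 N

-112.675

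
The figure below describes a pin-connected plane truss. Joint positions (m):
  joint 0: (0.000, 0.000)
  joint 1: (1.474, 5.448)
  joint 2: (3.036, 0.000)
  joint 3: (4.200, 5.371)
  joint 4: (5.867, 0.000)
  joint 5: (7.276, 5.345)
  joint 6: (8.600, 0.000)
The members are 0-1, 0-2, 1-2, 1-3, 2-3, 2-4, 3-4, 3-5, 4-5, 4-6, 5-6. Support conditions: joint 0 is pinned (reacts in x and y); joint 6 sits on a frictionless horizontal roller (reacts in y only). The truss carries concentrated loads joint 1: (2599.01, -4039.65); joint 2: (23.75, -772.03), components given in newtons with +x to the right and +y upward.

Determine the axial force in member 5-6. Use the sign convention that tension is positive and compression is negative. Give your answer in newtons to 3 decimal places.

N=7 nodes, M=11 members, R=3 reactions → 2N=14, M+R=14
member 0 (0-1): L=5.6439, (cx,cy)=(0.2612,0.9653)
member 1 (0-2): L=3.0360, (cx,cy)=(1.0000,0.0000)
member 2 (1-2): L=5.6675, (cx,cy)=(0.2756,-0.9613)
member 3 (1-3): L=2.7271, (cx,cy)=(0.9996,-0.0282)
member 4 (2-3): L=5.4957, (cx,cy)=(0.2118,0.9773)
member 5 (2-4): L=2.8310, (cx,cy)=(1.0000,0.0000)
member 6 (3-4): L=5.6237, (cx,cy)=(0.2964,-0.9551)
member 7 (3-5): L=3.0761, (cx,cy)=(1.0000,-0.0085)
member 8 (4-5): L=5.5276, (cx,cy)=(0.2549,0.9670)
member 9 (4-6): L=2.7330, (cx,cy)=(1.0000,0.0000)
member 10 (5-6): L=5.5065, (cx,cy)=(0.2404,-0.9707)
solve A·x = −loads:
  F[0-1] = -2279.4268 N (compression)
  F[0-2] = +3218.0730 N (tension)
  F[1-2] = -1834.4335 N (compression)
  F[1-3] = -2689.8135 N (compression)
  F[2-3] = +2594.2745 N (tension)
  F[2-4] = +2139.2670 N (tension)
  F[3-4] = -2722.4582 N (compression)
  F[3-5] = -1332.3192 N (compression)
  F[4-5] = +2688.9276 N (tension)
  F[4-6] = +646.8562 N (tension)
  F[5-6] = -2690.2875 N (compression)
  Rx@0 = -2622.7600 N
  Ry@0 = +2200.3156 N
  Ry@6 = +2611.3644 N

-2690.288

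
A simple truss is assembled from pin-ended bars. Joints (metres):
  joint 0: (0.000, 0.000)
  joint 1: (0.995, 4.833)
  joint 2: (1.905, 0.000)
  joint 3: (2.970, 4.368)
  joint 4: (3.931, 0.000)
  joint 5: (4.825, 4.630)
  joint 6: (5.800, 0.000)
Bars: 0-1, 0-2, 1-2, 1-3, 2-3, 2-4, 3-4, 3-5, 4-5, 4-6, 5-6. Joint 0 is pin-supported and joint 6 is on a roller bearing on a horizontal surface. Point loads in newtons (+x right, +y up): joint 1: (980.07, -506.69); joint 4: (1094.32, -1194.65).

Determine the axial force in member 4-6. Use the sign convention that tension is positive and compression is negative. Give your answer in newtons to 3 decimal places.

N=7 nodes, M=11 members, R=3 reactions → 2N=14, M+R=14
member 0 (0-1): L=4.9344, (cx,cy)=(0.2016,0.9795)
member 1 (0-2): L=1.9050, (cx,cy)=(1.0000,0.0000)
member 2 (1-2): L=4.9179, (cx,cy)=(0.1850,-0.9827)
member 3 (1-3): L=2.0290, (cx,cy)=(0.9734,-0.2292)
member 4 (2-3): L=4.4960, (cx,cy)=(0.2369,0.9715)
member 5 (2-4): L=2.0260, (cx,cy)=(1.0000,0.0000)
member 6 (3-4): L=4.4725, (cx,cy)=(0.2149,-0.9766)
member 7 (3-5): L=1.8734, (cx,cy)=(0.9902,0.1399)
member 8 (4-5): L=4.7155, (cx,cy)=(0.1896,0.9819)
member 9 (4-6): L=1.8690, (cx,cy)=(1.0000,0.0000)
member 10 (5-6): L=4.7315, (cx,cy)=(0.2061,-0.9785)
solve A·x = −loads:
  F[0-1] = +12.1869 N (tension)
  F[0-2] = +2071.9325 N (tension)
  F[1-2] = -307.1391 N (compression)
  F[1-3] = -945.9571 N (compression)
  F[2-3] = +310.6774 N (tension)
  F[2-4] = +1941.5073 N (tension)
  F[3-4] = -633.8520 N (compression)
  F[3-5] = -718.0479 N (compression)
  F[4-5] = +1847.1977 N (tension)
  F[4-6] = +360.7872 N (tension)
  F[5-6] = -1750.8523 N (compression)
  Rx@0 = -2074.3900 N
  Ry@0 = -11.9366 N
  Ry@6 = +1713.2766 N

360.787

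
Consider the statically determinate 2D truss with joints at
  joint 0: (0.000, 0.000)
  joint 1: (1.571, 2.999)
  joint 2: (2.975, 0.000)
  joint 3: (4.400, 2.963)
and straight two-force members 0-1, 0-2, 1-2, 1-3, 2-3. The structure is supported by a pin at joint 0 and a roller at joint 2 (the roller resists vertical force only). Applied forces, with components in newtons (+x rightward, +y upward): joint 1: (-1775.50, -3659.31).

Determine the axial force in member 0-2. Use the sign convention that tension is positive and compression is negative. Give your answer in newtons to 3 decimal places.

N=4 nodes, M=5 members, R=3 reactions → 2N=8, M+R=8
member 0 (0-1): L=3.3856, (cx,cy)=(0.4640,0.8858)
member 1 (0-2): L=2.9750, (cx,cy)=(1.0000,0.0000)
member 2 (1-2): L=3.3114, (cx,cy)=(0.4240,-0.9057)
member 3 (1-3): L=2.8292, (cx,cy)=(0.9999,-0.0127)
member 4 (2-3): L=3.2879, (cx,cy)=(0.4334,0.9012)
solve A·x = −loads:
  F[0-1] = -3970.0749 N (compression)
  F[0-2] = +66.7302 N (tension)
  F[1-2] = -157.3852 N (compression)
  F[1-3] = -0.0000 N (compression)
  F[2-3] = +0.0000 N (tension)
  Rx@0 = +1775.5000 N
  Ry@0 = +3516.7717 N
  Ry@2 = +142.5383 N

66.730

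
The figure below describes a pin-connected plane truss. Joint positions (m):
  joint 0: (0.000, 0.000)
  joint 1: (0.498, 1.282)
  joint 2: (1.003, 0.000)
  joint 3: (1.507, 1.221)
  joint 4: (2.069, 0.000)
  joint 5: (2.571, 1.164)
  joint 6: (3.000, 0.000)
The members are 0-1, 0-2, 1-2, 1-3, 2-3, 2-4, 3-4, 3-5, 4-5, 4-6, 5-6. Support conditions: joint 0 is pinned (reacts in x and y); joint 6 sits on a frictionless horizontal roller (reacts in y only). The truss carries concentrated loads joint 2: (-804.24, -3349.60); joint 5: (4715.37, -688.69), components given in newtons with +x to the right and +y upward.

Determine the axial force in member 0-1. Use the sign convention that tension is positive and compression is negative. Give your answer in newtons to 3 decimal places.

-534.936

N=7 nodes, M=11 members, R=3 reactions → 2N=14, M+R=14
member 0 (0-1): L=1.3753, (cx,cy)=(0.3621,0.9321)
member 1 (0-2): L=1.0030, (cx,cy)=(1.0000,0.0000)
member 2 (1-2): L=1.3779, (cx,cy)=(0.3665,-0.9304)
member 3 (1-3): L=1.0108, (cx,cy)=(0.9982,-0.0603)
member 4 (2-3): L=1.3209, (cx,cy)=(0.3815,0.9243)
member 5 (2-4): L=1.0660, (cx,cy)=(1.0000,0.0000)
member 6 (3-4): L=1.3441, (cx,cy)=(0.4181,-0.9084)
member 7 (3-5): L=1.0655, (cx,cy)=(0.9986,-0.0535)
member 8 (4-5): L=1.2676, (cx,cy)=(0.3960,0.9182)
member 9 (4-6): L=0.9310, (cx,cy)=(1.0000,0.0000)
member 10 (5-6): L=1.2405, (cx,cy)=(0.3458,-0.9383)
solve A·x = −loads:
  F[0-1] = -534.9364 N (compression)
  F[0-2] = +4104.8280 N (tension)
  F[1-2] = +561.8955 N (tension)
  F[1-3] = -400.3654 N (compression)
  F[2-3] = +3058.1577 N (tension)
  F[2-4] = +3948.1680 N (tension)
  F[3-4] = -3264.1974 N (compression)
  F[3-5] = +2135.0670 N (tension)
  F[4-5] = +3229.1804 N (tension)
  F[4-6] = +1304.5631 N (tension)
  F[5-6] = -3772.4043 N (compression)
  Rx@0 = -3911.1300 N
  Ry@0 = +498.6362 N
  Ry@6 = +3539.6538 N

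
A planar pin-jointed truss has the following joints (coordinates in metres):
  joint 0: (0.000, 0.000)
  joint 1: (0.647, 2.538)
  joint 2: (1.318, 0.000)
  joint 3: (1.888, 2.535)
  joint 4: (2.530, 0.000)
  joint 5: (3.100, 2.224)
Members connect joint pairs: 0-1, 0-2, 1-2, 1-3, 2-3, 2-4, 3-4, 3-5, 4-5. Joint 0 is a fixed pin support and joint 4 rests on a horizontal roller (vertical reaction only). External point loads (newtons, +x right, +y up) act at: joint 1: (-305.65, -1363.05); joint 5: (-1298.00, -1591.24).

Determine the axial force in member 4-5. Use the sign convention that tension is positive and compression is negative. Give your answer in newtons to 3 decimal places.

-1863.922

N=6 nodes, M=9 members, R=3 reactions → 2N=12, M+R=12
member 0 (0-1): L=2.6192, (cx,cy)=(0.2470,0.9690)
member 1 (0-2): L=1.3180, (cx,cy)=(1.0000,0.0000)
member 2 (1-2): L=2.6252, (cx,cy)=(0.2556,-0.9668)
member 3 (1-3): L=1.2410, (cx,cy)=(1.0000,-0.0024)
member 4 (2-3): L=2.5983, (cx,cy)=(0.2194,0.9756)
member 5 (2-4): L=1.2120, (cx,cy)=(1.0000,0.0000)
member 6 (3-4): L=2.6150, (cx,cy)=(0.2455,-0.9694)
member 7 (3-5): L=1.2513, (cx,cy)=(0.9686,-0.2485)
member 8 (4-5): L=2.2959, (cx,cy)=(0.2483,0.9687)
solve A·x = −loads:
  F[0-1] = -2170.8773 N (compression)
  F[0-2] = -1067.3895 N (compression)
  F[1-2] = +767.0611 N (tension)
  F[1-3] = -426.6721 N (compression)
  F[2-3] = -760.0969 N (compression)
  F[2-4] = -704.5830 N (compression)
  F[3-4] = +985.0198 N (tension)
  F[3-5] = -862.3026 N (compression)
  F[4-5] = -1863.9220 N (compression)
  Rx@0 = +1603.6500 N
  Ry@0 = +2103.6000 N
  Ry@4 = +850.6900 N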